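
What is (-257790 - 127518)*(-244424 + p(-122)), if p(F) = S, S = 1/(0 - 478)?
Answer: 22508667092142/239 ≈ 9.4179e+10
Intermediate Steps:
S = -1/478 (S = 1/(-478) = -1/478 ≈ -0.0020920)
p(F) = -1/478
(-257790 - 127518)*(-244424 + p(-122)) = (-257790 - 127518)*(-244424 - 1/478) = -385308*(-116834673/478) = 22508667092142/239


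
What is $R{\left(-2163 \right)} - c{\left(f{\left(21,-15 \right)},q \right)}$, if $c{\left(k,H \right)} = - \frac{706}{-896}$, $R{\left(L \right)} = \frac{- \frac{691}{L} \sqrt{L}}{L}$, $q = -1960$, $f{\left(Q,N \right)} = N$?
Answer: $- \frac{353}{448} - \frac{691 i \sqrt{2163}}{4678569} \approx -0.78795 - 0.006869 i$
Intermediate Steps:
$R{\left(L \right)} = - \frac{691}{L^{\frac{3}{2}}}$ ($R{\left(L \right)} = \frac{\left(-691\right) \frac{1}{\sqrt{L}}}{L} = - \frac{691}{L^{\frac{3}{2}}}$)
$c{\left(k,H \right)} = \frac{353}{448}$ ($c{\left(k,H \right)} = \left(-706\right) \left(- \frac{1}{896}\right) = \frac{353}{448}$)
$R{\left(-2163 \right)} - c{\left(f{\left(21,-15 \right)},q \right)} = - \frac{691}{\left(-2163\right) i \sqrt{2163}} - \frac{353}{448} = - 691 \frac{i \sqrt{2163}}{4678569} - \frac{353}{448} = - \frac{691 i \sqrt{2163}}{4678569} - \frac{353}{448} = - \frac{353}{448} - \frac{691 i \sqrt{2163}}{4678569}$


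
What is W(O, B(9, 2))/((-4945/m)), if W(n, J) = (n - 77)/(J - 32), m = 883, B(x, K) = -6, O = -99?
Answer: -77704/93955 ≈ -0.82703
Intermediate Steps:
W(n, J) = (-77 + n)/(-32 + J)
W(O, B(9, 2))/((-4945/m)) = ((-77 - 99)/(-32 - 6))/((-4945/883)) = (-176/(-38))/((-4945*1/883)) = (-1/38*(-176))/(-4945/883) = (88/19)*(-883/4945) = -77704/93955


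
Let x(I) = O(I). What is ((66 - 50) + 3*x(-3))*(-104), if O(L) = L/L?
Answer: -1976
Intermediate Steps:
O(L) = 1
x(I) = 1
((66 - 50) + 3*x(-3))*(-104) = ((66 - 50) + 3*1)*(-104) = (16 + 3)*(-104) = 19*(-104) = -1976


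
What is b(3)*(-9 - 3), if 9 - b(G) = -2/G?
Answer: -116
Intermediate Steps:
b(G) = 9 + 2/G (b(G) = 9 - (-2)/G = 9 + 2/G)
b(3)*(-9 - 3) = (9 + 2/3)*(-9 - 3) = (9 + 2*(1/3))*(-12) = (9 + 2/3)*(-12) = (29/3)*(-12) = -116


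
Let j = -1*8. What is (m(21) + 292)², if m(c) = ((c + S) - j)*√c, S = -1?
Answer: 101728 + 16352*√21 ≈ 1.7666e+5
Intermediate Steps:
j = -8
m(c) = √c*(7 + c) (m(c) = ((c - 1) - 1*(-8))*√c = ((-1 + c) + 8)*√c = (7 + c)*√c = √c*(7 + c))
(m(21) + 292)² = (√21*(7 + 21) + 292)² = (√21*28 + 292)² = (28*√21 + 292)² = (292 + 28*√21)²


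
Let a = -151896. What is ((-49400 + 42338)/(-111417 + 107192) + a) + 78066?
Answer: -311924688/4225 ≈ -73828.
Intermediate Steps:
((-49400 + 42338)/(-111417 + 107192) + a) + 78066 = ((-49400 + 42338)/(-111417 + 107192) - 151896) + 78066 = (-7062/(-4225) - 151896) + 78066 = (-7062*(-1/4225) - 151896) + 78066 = (7062/4225 - 151896) + 78066 = -641753538/4225 + 78066 = -311924688/4225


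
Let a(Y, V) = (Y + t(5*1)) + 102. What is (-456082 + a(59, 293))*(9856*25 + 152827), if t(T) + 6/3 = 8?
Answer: -182013577705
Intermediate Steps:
t(T) = 6 (t(T) = -2 + 8 = 6)
a(Y, V) = 108 + Y (a(Y, V) = (Y + 6) + 102 = (6 + Y) + 102 = 108 + Y)
(-456082 + a(59, 293))*(9856*25 + 152827) = (-456082 + (108 + 59))*(9856*25 + 152827) = (-456082 + 167)*(246400 + 152827) = -455915*399227 = -182013577705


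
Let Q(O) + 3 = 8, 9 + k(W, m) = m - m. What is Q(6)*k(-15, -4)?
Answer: -45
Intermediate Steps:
k(W, m) = -9 (k(W, m) = -9 + (m - m) = -9 + 0 = -9)
Q(O) = 5 (Q(O) = -3 + 8 = 5)
Q(6)*k(-15, -4) = 5*(-9) = -45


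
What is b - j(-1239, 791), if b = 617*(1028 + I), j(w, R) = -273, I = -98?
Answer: 574083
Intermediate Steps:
b = 573810 (b = 617*(1028 - 98) = 617*930 = 573810)
b - j(-1239, 791) = 573810 - 1*(-273) = 573810 + 273 = 574083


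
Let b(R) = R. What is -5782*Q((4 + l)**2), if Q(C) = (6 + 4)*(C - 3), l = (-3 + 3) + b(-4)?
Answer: 173460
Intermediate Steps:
l = -4 (l = (-3 + 3) - 4 = 0 - 4 = -4)
Q(C) = -30 + 10*C (Q(C) = 10*(-3 + C) = -30 + 10*C)
-5782*Q((4 + l)**2) = -5782*(-30 + 10*(4 - 4)**2) = -5782*(-30 + 10*0**2) = -5782*(-30 + 10*0) = -5782*(-30 + 0) = -5782*(-30) = 173460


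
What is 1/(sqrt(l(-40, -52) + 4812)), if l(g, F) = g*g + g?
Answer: sqrt(177)/1062 ≈ 0.012527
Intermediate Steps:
l(g, F) = g + g**2 (l(g, F) = g**2 + g = g + g**2)
1/(sqrt(l(-40, -52) + 4812)) = 1/(sqrt(-40*(1 - 40) + 4812)) = 1/(sqrt(-40*(-39) + 4812)) = 1/(sqrt(1560 + 4812)) = 1/(sqrt(6372)) = 1/(6*sqrt(177)) = sqrt(177)/1062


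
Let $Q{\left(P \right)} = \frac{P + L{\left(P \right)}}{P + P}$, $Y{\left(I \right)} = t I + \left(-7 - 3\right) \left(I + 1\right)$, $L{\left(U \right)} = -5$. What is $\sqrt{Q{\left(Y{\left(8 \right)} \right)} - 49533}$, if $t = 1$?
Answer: $\frac{5 i \sqrt{13322253}}{82} \approx 222.56 i$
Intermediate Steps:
$Y{\left(I \right)} = -10 - 9 I$ ($Y{\left(I \right)} = 1 I + \left(-7 - 3\right) \left(I + 1\right) = I - 10 \left(1 + I\right) = I - \left(10 + 10 I\right) = -10 - 9 I$)
$Q{\left(P \right)} = \frac{-5 + P}{2 P}$ ($Q{\left(P \right)} = \frac{P - 5}{P + P} = \frac{-5 + P}{2 P}$)
$\sqrt{Q{\left(Y{\left(8 \right)} \right)} - 49533} = \sqrt{\frac{-5 - 82}{2 \left(-10 - 72\right)} - 49533} = \sqrt{\frac{-5 - 82}{2 \left(-82\right)} - 49533} = \sqrt{\frac{1}{2} \left(- \frac{1}{82}\right) \left(-87\right) - 49533} = \sqrt{\frac{87}{164} - 49533} = \sqrt{- \frac{8123325}{164}} = \frac{5 i \sqrt{13322253}}{82}$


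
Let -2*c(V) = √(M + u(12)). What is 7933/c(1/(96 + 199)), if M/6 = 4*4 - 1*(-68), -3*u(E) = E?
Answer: -7933*√5/25 ≈ -709.55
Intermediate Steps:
u(E) = -E/3
M = 504 (M = 6*(4*4 - 1*(-68)) = 6*(16 + 68) = 6*84 = 504)
c(V) = -5*√5 (c(V) = -√(504 - ⅓*12)/2 = -√(504 - 4)/2 = -5*√5)
7933/c(1/(96 + 199)) = 7933/((-5*√5)) = 7933*(-√5/25) = -7933*√5/25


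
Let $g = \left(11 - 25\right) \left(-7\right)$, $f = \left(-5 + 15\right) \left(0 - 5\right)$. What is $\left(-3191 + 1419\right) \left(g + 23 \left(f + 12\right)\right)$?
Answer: $1375072$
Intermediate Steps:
$f = -50$ ($f = 10 \left(-5\right) = -50$)
$g = 98$ ($g = \left(-14\right) \left(-7\right) = 98$)
$\left(-3191 + 1419\right) \left(g + 23 \left(f + 12\right)\right) = \left(-3191 + 1419\right) \left(98 + 23 \left(-50 + 12\right)\right) = - 1772 \left(98 + 23 \left(-38\right)\right) = - 1772 \left(98 - 874\right) = \left(-1772\right) \left(-776\right) = 1375072$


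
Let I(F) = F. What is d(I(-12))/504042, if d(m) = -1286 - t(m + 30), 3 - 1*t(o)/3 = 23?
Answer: -613/252021 ≈ -0.0024323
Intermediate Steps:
t(o) = -60 (t(o) = 9 - 3*23 = 9 - 69 = -60)
d(m) = -1226 (d(m) = -1286 - 1*(-60) = -1286 + 60 = -1226)
d(I(-12))/504042 = -1226/504042 = -1226*1/504042 = -613/252021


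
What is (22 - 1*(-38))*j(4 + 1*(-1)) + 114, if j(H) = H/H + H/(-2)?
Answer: 84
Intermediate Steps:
j(H) = 1 - H/2 (j(H) = 1 + H*(-½) = 1 - H/2)
(22 - 1*(-38))*j(4 + 1*(-1)) + 114 = (22 - 1*(-38))*(1 - (4 + 1*(-1))/2) + 114 = (22 + 38)*(1 - (4 - 1)/2) + 114 = 60*(1 - ½*3) + 114 = 60*(1 - 3/2) + 114 = 60*(-½) + 114 = -30 + 114 = 84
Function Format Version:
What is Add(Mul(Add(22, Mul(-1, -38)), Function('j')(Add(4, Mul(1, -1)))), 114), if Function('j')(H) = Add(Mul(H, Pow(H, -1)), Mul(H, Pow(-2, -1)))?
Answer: 84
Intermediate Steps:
Function('j')(H) = Add(1, Mul(Rational(-1, 2), H)) (Function('j')(H) = Add(1, Mul(H, Rational(-1, 2))) = Add(1, Mul(Rational(-1, 2), H)))
Add(Mul(Add(22, Mul(-1, -38)), Function('j')(Add(4, Mul(1, -1)))), 114) = Add(Mul(Add(22, Mul(-1, -38)), Add(1, Mul(Rational(-1, 2), Add(4, Mul(1, -1))))), 114) = Add(Mul(Add(22, 38), Add(1, Mul(Rational(-1, 2), Add(4, -1)))), 114) = Add(Mul(60, Add(1, Mul(Rational(-1, 2), 3))), 114) = Add(Mul(60, Add(1, Rational(-3, 2))), 114) = Add(Mul(60, Rational(-1, 2)), 114) = Add(-30, 114) = 84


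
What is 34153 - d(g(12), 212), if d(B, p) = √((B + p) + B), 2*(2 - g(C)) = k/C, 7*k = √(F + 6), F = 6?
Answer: 34153 - √(381024 - 42*√3)/42 ≈ 34138.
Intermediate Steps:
k = 2*√3/7 (k = √(6 + 6)/7 = √12/7 = (2*√3)/7 = 2*√3/7 ≈ 0.49487)
g(C) = 2 - √3/(7*C) (g(C) = 2 - 2*√3/7/(2*C) = 2 - √3/(7*C))
d(B, p) = √(p + 2*B)
34153 - d(g(12), 212) = 34153 - √(212 + 2*(2 - ⅐*√3/12)) = 34153 - √(212 + 2*(2 - ⅐*√3*1/12)) = 34153 - √(212 + 2*(2 - √3/84)) = 34153 - √(212 + (4 - √3/42)) = 34153 - √(216 - √3/42)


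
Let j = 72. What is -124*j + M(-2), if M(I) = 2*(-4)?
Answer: -8936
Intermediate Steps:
M(I) = -8
-124*j + M(-2) = -124*72 - 8 = -8928 - 8 = -8936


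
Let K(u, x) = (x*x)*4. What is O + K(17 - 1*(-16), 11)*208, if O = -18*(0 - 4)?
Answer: 100744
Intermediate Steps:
K(u, x) = 4*x**2 (K(u, x) = x**2*4 = 4*x**2)
O = 72 (O = -18*(-4) = 72)
O + K(17 - 1*(-16), 11)*208 = 72 + (4*11**2)*208 = 72 + (4*121)*208 = 72 + 484*208 = 72 + 100672 = 100744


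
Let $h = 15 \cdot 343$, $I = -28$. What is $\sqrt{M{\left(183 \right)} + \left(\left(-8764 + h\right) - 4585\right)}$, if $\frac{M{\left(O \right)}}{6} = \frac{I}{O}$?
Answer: $\frac{10 i \sqrt{305305}}{61} \approx 90.581 i$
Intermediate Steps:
$h = 5145$
$M{\left(O \right)} = - \frac{168}{O}$ ($M{\left(O \right)} = 6 \left(- \frac{28}{O}\right) = - \frac{168}{O}$)
$\sqrt{M{\left(183 \right)} + \left(\left(-8764 + h\right) - 4585\right)} = \sqrt{- \frac{168}{183} + \left(\left(-8764 + 5145\right) - 4585\right)} = \sqrt{\left(-168\right) \frac{1}{183} - 8204} = \sqrt{- \frac{56}{61} - 8204} = \sqrt{- \frac{500500}{61}} = \frac{10 i \sqrt{305305}}{61}$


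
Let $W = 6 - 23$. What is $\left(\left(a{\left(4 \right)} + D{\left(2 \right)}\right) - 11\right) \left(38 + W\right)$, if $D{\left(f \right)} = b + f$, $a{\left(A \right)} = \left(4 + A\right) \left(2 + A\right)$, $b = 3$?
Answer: $882$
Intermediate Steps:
$W = -17$ ($W = 6 - 23 = -17$)
$a{\left(A \right)} = \left(2 + A\right) \left(4 + A\right)$
$D{\left(f \right)} = 3 + f$
$\left(\left(a{\left(4 \right)} + D{\left(2 \right)}\right) - 11\right) \left(38 + W\right) = \left(\left(\left(8 + 4^{2} + 6 \cdot 4\right) + \left(3 + 2\right)\right) - 11\right) \left(38 - 17\right) = \left(\left(\left(8 + 16 + 24\right) + 5\right) - 11\right) 21 = \left(\left(48 + 5\right) - 11\right) 21 = \left(53 - 11\right) 21 = 42 \cdot 21 = 882$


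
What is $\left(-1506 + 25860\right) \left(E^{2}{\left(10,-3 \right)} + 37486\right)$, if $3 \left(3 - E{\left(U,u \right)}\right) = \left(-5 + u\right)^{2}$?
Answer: $921119694$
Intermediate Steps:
$E{\left(U,u \right)} = 3 - \frac{\left(-5 + u\right)^{2}}{3}$
$\left(-1506 + 25860\right) \left(E^{2}{\left(10,-3 \right)} + 37486\right) = \left(-1506 + 25860\right) \left(\left(3 - \frac{\left(-5 - 3\right)^{2}}{3}\right)^{2} + 37486\right) = 24354 \left(\left(3 - \frac{\left(-8\right)^{2}}{3}\right)^{2} + 37486\right) = 24354 \left(\left(3 - \frac{64}{3}\right)^{2} + 37486\right) = 24354 \left(\left(- \frac{55}{3}\right)^{2} + 37486\right) = 24354 \left(\frac{3025}{9} + 37486\right) = 24354 \cdot \frac{340399}{9} = 921119694$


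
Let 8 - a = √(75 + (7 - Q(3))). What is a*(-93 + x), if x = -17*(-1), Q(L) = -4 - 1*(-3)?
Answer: -608 + 76*√83 ≈ 84.393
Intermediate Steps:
Q(L) = -1 (Q(L) = -4 + 3 = -1)
x = 17
a = 8 - √83 (a = 8 - √(75 + (7 - 1*(-1))) = 8 - √(75 + (7 + 1)) = 8 - √(75 + 8) = 8 - √83 ≈ -1.1104)
a*(-93 + x) = (8 - √83)*(-93 + 17) = (8 - √83)*(-76) = -608 + 76*√83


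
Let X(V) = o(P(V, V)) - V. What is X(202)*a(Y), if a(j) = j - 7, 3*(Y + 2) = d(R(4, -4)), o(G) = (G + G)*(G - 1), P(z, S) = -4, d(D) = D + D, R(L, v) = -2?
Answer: 1674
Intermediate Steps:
d(D) = 2*D
o(G) = 2*G*(-1 + G) (o(G) = (2*G)*(-1 + G) = 2*G*(-1 + G))
Y = -10/3 (Y = -2 + (2*(-2))/3 = -2 + (⅓)*(-4) = -2 - 4/3 = -10/3 ≈ -3.3333)
a(j) = -7 + j
X(V) = 40 - V (X(V) = 2*(-4)*(-1 - 4) - V = 2*(-4)*(-5) - V = 40 - V)
X(202)*a(Y) = (40 - 1*202)*(-7 - 10/3) = (40 - 202)*(-31/3) = -162*(-31/3) = 1674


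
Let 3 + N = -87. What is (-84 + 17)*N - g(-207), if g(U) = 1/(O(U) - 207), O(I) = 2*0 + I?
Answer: 2496421/414 ≈ 6030.0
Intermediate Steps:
N = -90 (N = -3 - 87 = -90)
O(I) = I (O(I) = 0 + I = I)
g(U) = 1/(-207 + U) (g(U) = 1/(U - 207) = 1/(-207 + U))
(-84 + 17)*N - g(-207) = (-84 + 17)*(-90) - 1/(-207 - 207) = -67*(-90) - 1/(-414) = 6030 - 1*(-1/414) = 6030 + 1/414 = 2496421/414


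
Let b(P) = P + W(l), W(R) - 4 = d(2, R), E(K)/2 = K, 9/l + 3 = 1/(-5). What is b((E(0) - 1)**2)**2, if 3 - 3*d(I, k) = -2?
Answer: 400/9 ≈ 44.444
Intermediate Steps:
l = -45/16 (l = 9/(-3 + 1/(-5)) = 9/(-3 - 1/5) = 9/(-16/5) = 9*(-5/16) = -45/16 ≈ -2.8125)
d(I, k) = 5/3 (d(I, k) = 1 - 1/3*(-2) = 1 + 2/3 = 5/3)
E(K) = 2*K
W(R) = 17/3 (W(R) = 4 + 5/3 = 17/3)
b(P) = 17/3 + P (b(P) = P + 17/3 = 17/3 + P)
b((E(0) - 1)**2)**2 = (17/3 + (2*0 - 1)**2)**2 = (17/3 + (0 - 1)**2)**2 = (17/3 + (-1)**2)**2 = (17/3 + 1)**2 = (20/3)**2 = 400/9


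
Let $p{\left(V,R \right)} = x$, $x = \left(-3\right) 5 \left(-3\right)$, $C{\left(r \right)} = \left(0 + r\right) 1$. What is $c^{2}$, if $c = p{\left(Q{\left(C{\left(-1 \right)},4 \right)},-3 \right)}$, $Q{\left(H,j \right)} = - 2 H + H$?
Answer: $2025$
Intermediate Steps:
$C{\left(r \right)} = r$ ($C{\left(r \right)} = r 1 = r$)
$Q{\left(H,j \right)} = - H$
$x = 45$ ($x = \left(-15\right) \left(-3\right) = 45$)
$p{\left(V,R \right)} = 45$
$c = 45$
$c^{2} = 45^{2} = 2025$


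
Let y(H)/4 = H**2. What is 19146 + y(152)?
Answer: 111562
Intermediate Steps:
y(H) = 4*H**2
19146 + y(152) = 19146 + 4*152**2 = 19146 + 4*23104 = 19146 + 92416 = 111562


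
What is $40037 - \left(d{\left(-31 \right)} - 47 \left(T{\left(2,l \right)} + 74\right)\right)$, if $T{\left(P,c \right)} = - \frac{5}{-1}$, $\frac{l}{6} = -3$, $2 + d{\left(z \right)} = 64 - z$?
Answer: $43657$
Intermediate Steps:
$d{\left(z \right)} = 62 - z$ ($d{\left(z \right)} = -2 - \left(-64 + z\right) = 62 - z$)
$l = -18$ ($l = 6 \left(-3\right) = -18$)
$T{\left(P,c \right)} = 5$ ($T{\left(P,c \right)} = \left(-5\right) \left(-1\right) = 5$)
$40037 - \left(d{\left(-31 \right)} - 47 \left(T{\left(2,l \right)} + 74\right)\right) = 40037 - \left(\left(62 - -31\right) - 47 \left(5 + 74\right)\right) = 40037 - \left(\left(62 + 31\right) - 3713\right) = 40037 - \left(93 - 3713\right) = 40037 - -3620 = 40037 + 3620 = 43657$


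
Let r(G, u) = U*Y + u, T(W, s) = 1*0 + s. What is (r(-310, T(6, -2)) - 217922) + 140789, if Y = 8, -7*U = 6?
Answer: -539993/7 ≈ -77142.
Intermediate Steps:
U = -6/7 (U = -⅐*6 = -6/7 ≈ -0.85714)
T(W, s) = s (T(W, s) = 0 + s = s)
r(G, u) = -48/7 + u (r(G, u) = -6/7*8 + u = -48/7 + u)
(r(-310, T(6, -2)) - 217922) + 140789 = ((-48/7 - 2) - 217922) + 140789 = (-62/7 - 217922) + 140789 = -1525516/7 + 140789 = -539993/7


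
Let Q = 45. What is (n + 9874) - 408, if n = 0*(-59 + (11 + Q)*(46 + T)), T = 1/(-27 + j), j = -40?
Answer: 9466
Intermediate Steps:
T = -1/67 (T = 1/(-27 - 40) = 1/(-67) = -1/67 ≈ -0.014925)
n = 0 (n = 0*(-59 + (11 + 45)*(46 - 1/67)) = 0*(-59 + 56*(3081/67)) = 0*(-59 + 172536/67) = 0*(168583/67) = 0)
(n + 9874) - 408 = (0 + 9874) - 408 = 9874 - 408 = 9466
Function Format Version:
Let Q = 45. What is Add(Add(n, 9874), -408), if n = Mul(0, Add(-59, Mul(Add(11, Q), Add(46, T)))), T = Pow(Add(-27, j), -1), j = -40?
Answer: 9466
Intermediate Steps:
T = Rational(-1, 67) (T = Pow(Add(-27, -40), -1) = Pow(-67, -1) = Rational(-1, 67) ≈ -0.014925)
n = 0 (n = Mul(0, Add(-59, Mul(Add(11, 45), Add(46, Rational(-1, 67))))) = Mul(0, Add(-59, Mul(56, Rational(3081, 67)))) = Mul(0, Add(-59, Rational(172536, 67))) = Mul(0, Rational(168583, 67)) = 0)
Add(Add(n, 9874), -408) = Add(Add(0, 9874), -408) = Add(9874, -408) = 9466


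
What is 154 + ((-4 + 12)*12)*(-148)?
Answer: -14054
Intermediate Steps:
154 + ((-4 + 12)*12)*(-148) = 154 + (8*12)*(-148) = 154 + 96*(-148) = 154 - 14208 = -14054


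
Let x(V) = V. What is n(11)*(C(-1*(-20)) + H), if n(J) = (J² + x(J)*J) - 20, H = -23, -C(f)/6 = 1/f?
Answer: -25863/5 ≈ -5172.6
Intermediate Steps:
C(f) = -6/f
n(J) = -20 + 2*J² (n(J) = (J² + J*J) - 20 = (J² + J²) - 20 = 2*J² - 20 = -20 + 2*J²)
n(11)*(C(-1*(-20)) + H) = (-20 + 2*11²)*(-6/((-1*(-20))) - 23) = (-20 + 2*121)*(-6/20 - 23) = (-20 + 242)*(-6*1/20 - 23) = 222*(-3/10 - 23) = 222*(-233/10) = -25863/5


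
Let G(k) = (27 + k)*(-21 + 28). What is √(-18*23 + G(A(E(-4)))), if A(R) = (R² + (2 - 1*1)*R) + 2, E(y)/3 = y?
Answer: √713 ≈ 26.702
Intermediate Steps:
E(y) = 3*y
A(R) = 2 + R + R² (A(R) = (R² + (2 - 1)*R) + 2 = (R² + 1*R) + 2 = (R² + R) + 2 = (R + R²) + 2 = 2 + R + R²)
G(k) = 189 + 7*k (G(k) = (27 + k)*7 = 189 + 7*k)
√(-18*23 + G(A(E(-4)))) = √(-18*23 + (189 + 7*(2 + 3*(-4) + (3*(-4))²))) = √(-414 + (189 + 7*(2 - 12 + (-12)²))) = √(-414 + (189 + 7*(2 - 12 + 144))) = √(-414 + (189 + 7*134)) = √(-414 + (189 + 938)) = √(-414 + 1127) = √713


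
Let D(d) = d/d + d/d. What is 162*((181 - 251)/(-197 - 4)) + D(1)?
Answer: 3914/67 ≈ 58.418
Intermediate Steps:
D(d) = 2 (D(d) = 1 + 1 = 2)
162*((181 - 251)/(-197 - 4)) + D(1) = 162*((181 - 251)/(-197 - 4)) + 2 = 162*(-70/(-201)) + 2 = 162*(-70*(-1/201)) + 2 = 162*(70/201) + 2 = 3780/67 + 2 = 3914/67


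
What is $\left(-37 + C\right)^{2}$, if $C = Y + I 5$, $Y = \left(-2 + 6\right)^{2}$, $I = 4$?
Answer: $1$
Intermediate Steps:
$Y = 16$ ($Y = 4^{2} = 16$)
$C = 36$ ($C = 16 + 4 \cdot 5 = 16 + 20 = 36$)
$\left(-37 + C\right)^{2} = \left(-37 + 36\right)^{2} = \left(-1\right)^{2} = 1$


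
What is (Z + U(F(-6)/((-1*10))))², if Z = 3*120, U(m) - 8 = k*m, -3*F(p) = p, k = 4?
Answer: 3370896/25 ≈ 1.3484e+5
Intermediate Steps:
F(p) = -p/3
U(m) = 8 + 4*m
Z = 360
(Z + U(F(-6)/((-1*10))))² = (360 + (8 + 4*((-⅓*(-6))/((-1*10)))))² = (360 + (8 + 4*(2/(-10))))² = (360 + (8 + 4*(2*(-⅒))))² = (360 + (8 + 4*(-⅕)))² = (360 + (8 - ⅘))² = (360 + 36/5)² = (1836/5)² = 3370896/25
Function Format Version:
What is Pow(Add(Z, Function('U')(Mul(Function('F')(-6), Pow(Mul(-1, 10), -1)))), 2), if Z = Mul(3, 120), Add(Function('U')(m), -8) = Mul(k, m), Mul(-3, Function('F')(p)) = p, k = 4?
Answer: Rational(3370896, 25) ≈ 1.3484e+5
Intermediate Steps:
Function('F')(p) = Mul(Rational(-1, 3), p)
Function('U')(m) = Add(8, Mul(4, m))
Z = 360
Pow(Add(Z, Function('U')(Mul(Function('F')(-6), Pow(Mul(-1, 10), -1)))), 2) = Pow(Add(360, Add(8, Mul(4, Mul(Mul(Rational(-1, 3), -6), Pow(Mul(-1, 10), -1))))), 2) = Pow(Add(360, Add(8, Mul(4, Mul(2, Pow(-10, -1))))), 2) = Pow(Add(360, Add(8, Mul(4, Mul(2, Rational(-1, 10))))), 2) = Pow(Add(360, Add(8, Mul(4, Rational(-1, 5)))), 2) = Pow(Add(360, Add(8, Rational(-4, 5))), 2) = Pow(Add(360, Rational(36, 5)), 2) = Pow(Rational(1836, 5), 2) = Rational(3370896, 25)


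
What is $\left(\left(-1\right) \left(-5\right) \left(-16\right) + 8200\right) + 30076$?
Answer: $38196$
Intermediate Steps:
$\left(\left(-1\right) \left(-5\right) \left(-16\right) + 8200\right) + 30076 = \left(5 \left(-16\right) + 8200\right) + 30076 = \left(-80 + 8200\right) + 30076 = 8120 + 30076 = 38196$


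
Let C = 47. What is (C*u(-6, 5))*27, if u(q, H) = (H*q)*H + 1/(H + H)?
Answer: -1902231/10 ≈ -1.9022e+5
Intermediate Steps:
u(q, H) = 1/(2*H) + q*H**2 (u(q, H) = q*H**2 + 1/(2*H) = 1/(2*H) + q*H**2)
(C*u(-6, 5))*27 = (47*((1/2 - 6*5**3)/5))*27 = (47*((1/2 - 6*125)/5))*27 = (47*((1/2 - 750)/5))*27 = (47*((1/5)*(-1499/2)))*27 = (47*(-1499/10))*27 = -70453/10*27 = -1902231/10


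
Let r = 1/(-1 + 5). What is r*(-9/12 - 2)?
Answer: -11/16 ≈ -0.68750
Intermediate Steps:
r = 1/4 ≈ 0.25000
r*(-9/12 - 2) = (-9/12 - 2)/4 = (-9*1/12 - 2)/4 = (-3/4 - 2)/4 = (1/4)*(-11/4) = -11/16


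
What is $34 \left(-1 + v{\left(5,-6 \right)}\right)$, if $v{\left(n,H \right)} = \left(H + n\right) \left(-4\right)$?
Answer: $102$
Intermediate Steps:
$v{\left(n,H \right)} = - 4 H - 4 n$
$34 \left(-1 + v{\left(5,-6 \right)}\right) = 34 \left(-1 - -4\right) = 34 \left(-1 + \left(24 - 20\right)\right) = 34 \left(-1 + 4\right) = 34 \cdot 3 = 102$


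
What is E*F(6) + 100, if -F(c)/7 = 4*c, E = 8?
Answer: -1244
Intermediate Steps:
F(c) = -28*c
E*F(6) + 100 = 8*(-28*6) + 100 = 8*(-168) + 100 = -1344 + 100 = -1244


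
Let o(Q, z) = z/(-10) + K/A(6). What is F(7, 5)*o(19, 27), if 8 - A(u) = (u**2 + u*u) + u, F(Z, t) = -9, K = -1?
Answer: 846/35 ≈ 24.171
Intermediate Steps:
A(u) = 8 - u - 2*u**2 (A(u) = 8 - ((u**2 + u*u) + u) = 8 - ((u**2 + u**2) + u) = 8 - (2*u**2 + u) = 8 - (u + 2*u**2) = 8 + (-u - 2*u**2) = 8 - u - 2*u**2)
o(Q, z) = 1/70 - z/10 (o(Q, z) = z/(-10) - 1/(8 - 1*6 - 2*6**2) = z*(-1/10) - 1/(8 - 6 - 2*36) = -z/10 - 1/(8 - 6 - 72) = -z/10 - 1/(-70) = -z/10 - 1*(-1/70) = -z/10 + 1/70 = 1/70 - z/10)
F(7, 5)*o(19, 27) = -9*(1/70 - 1/10*27) = -9*(1/70 - 27/10) = -9*(-94/35) = 846/35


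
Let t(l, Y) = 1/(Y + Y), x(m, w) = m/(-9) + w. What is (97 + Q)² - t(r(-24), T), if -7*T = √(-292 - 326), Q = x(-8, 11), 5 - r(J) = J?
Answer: 960400/81 - 7*I*√618/1236 ≈ 11857.0 - 0.14079*I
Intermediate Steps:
x(m, w) = w - m/9 (x(m, w) = m*(-⅑) + w = -m/9 + w = w - m/9)
r(J) = 5 - J
Q = 107/9 (Q = 11 - ⅑*(-8) = 11 + 8/9 = 107/9 ≈ 11.889)
T = -I*√618/7 (T = -√(-292 - 326)/7 = -I*√618/7 ≈ -3.5514*I)
t(l, Y) = 1/(2*Y)
(97 + Q)² - t(r(-24), T) = (97 + 107/9)² - 1/(2*((-I*√618/7))) = (980/9)² - 7*I*√618/618/2 = 960400/81 - 7*I*√618/1236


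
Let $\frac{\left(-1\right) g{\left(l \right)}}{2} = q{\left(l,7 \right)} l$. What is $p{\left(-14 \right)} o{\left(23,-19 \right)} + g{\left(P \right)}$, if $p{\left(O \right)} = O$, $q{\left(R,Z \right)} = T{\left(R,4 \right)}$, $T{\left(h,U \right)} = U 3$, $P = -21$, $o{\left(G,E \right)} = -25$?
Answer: $854$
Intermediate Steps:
$T{\left(h,U \right)} = 3 U$
$q{\left(R,Z \right)} = 12$ ($q{\left(R,Z \right)} = 3 \cdot 4 = 12$)
$g{\left(l \right)} = - 24 l$ ($g{\left(l \right)} = - 2 \cdot 12 l = - 24 l$)
$p{\left(-14 \right)} o{\left(23,-19 \right)} + g{\left(P \right)} = \left(-14\right) \left(-25\right) - -504 = 350 + 504 = 854$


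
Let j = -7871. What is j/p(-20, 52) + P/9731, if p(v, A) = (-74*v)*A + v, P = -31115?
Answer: -2470580801/748703140 ≈ -3.2998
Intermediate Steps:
p(v, A) = v - 74*A*v (p(v, A) = -74*A*v + v = v - 74*A*v)
j/p(-20, 52) + P/9731 = -7871*(-1/(20*(1 - 74*52))) - 31115/9731 = -7871*(-1/(20*(1 - 3848))) - 31115*1/9731 = -7871/((-20*(-3847))) - 31115/9731 = -7871/76940 - 31115/9731 = -2470580801/748703140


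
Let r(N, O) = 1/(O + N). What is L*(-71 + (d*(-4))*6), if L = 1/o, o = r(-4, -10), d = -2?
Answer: 322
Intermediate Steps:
r(N, O) = 1/(N + O)
o = -1/14 (o = 1/(-4 - 10) = 1/(-14) = -1/14 ≈ -0.071429)
L = -14 (L = 1/(-1/14) = -14)
L*(-71 + (d*(-4))*6) = -14*(-71 - 2*(-4)*6) = -14*(-71 + 8*6) = -14*(-71 + 48) = -14*(-23) = 322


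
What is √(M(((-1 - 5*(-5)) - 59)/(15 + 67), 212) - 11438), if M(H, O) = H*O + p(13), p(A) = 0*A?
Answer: 2*I*√4844847/41 ≈ 107.37*I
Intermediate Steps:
p(A) = 0
M(H, O) = H*O (M(H, O) = H*O + 0 = H*O)
√(M(((-1 - 5*(-5)) - 59)/(15 + 67), 212) - 11438) = √((((-1 - 5*(-5)) - 59)/(15 + 67))*212 - 11438) = √((((-1 + 25) - 59)/82)*212 - 11438) = √(((24 - 59)*(1/82))*212 - 11438) = √(-35*1/82*212 - 11438) = √(-35/82*212 - 11438) = √(-3710/41 - 11438) = √(-472668/41) = 2*I*√4844847/41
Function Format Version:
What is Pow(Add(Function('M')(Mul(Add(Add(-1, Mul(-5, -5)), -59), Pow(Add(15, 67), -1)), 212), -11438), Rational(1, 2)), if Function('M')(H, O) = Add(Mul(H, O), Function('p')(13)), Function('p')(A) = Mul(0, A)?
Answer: Mul(Rational(2, 41), I, Pow(4844847, Rational(1, 2))) ≈ Mul(107.37, I)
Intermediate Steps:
Function('p')(A) = 0
Function('M')(H, O) = Mul(H, O) (Function('M')(H, O) = Add(Mul(H, O), 0) = Mul(H, O))
Pow(Add(Function('M')(Mul(Add(Add(-1, Mul(-5, -5)), -59), Pow(Add(15, 67), -1)), 212), -11438), Rational(1, 2)) = Pow(Add(Mul(Mul(Add(Add(-1, Mul(-5, -5)), -59), Pow(Add(15, 67), -1)), 212), -11438), Rational(1, 2)) = Pow(Add(Mul(Mul(Add(Add(-1, 25), -59), Pow(82, -1)), 212), -11438), Rational(1, 2)) = Pow(Add(Mul(Mul(Add(24, -59), Rational(1, 82)), 212), -11438), Rational(1, 2)) = Pow(Add(Mul(Mul(-35, Rational(1, 82)), 212), -11438), Rational(1, 2)) = Pow(Add(Mul(Rational(-35, 82), 212), -11438), Rational(1, 2)) = Pow(Add(Rational(-3710, 41), -11438), Rational(1, 2)) = Pow(Rational(-472668, 41), Rational(1, 2)) = Mul(Rational(2, 41), I, Pow(4844847, Rational(1, 2)))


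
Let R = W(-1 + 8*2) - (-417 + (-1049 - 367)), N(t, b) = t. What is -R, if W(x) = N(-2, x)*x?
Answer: -1803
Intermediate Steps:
W(x) = -2*x
R = 1803 (R = -2*(-1 + 8*2) - (-417 + (-1049 - 367)) = -2*(-1 + 16) - (-417 - 1416) = -2*15 - 1*(-1833) = -30 + 1833 = 1803)
-R = -1*1803 = -1803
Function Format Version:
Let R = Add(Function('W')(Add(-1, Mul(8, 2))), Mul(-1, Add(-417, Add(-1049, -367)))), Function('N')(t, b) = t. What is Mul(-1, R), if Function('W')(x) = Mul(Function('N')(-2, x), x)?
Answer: -1803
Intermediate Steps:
Function('W')(x) = Mul(-2, x)
R = 1803 (R = Add(Mul(-2, Add(-1, Mul(8, 2))), Mul(-1, Add(-417, Add(-1049, -367)))) = Add(Mul(-2, Add(-1, 16)), Mul(-1, Add(-417, -1416))) = Add(Mul(-2, 15), Mul(-1, -1833)) = Add(-30, 1833) = 1803)
Mul(-1, R) = Mul(-1, 1803) = -1803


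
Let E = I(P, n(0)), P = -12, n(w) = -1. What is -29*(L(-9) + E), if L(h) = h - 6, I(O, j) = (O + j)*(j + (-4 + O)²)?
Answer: 96570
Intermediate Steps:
L(h) = -6 + h
E = -3315 (E = (-1)² - 12*(-1) - 12*(-4 - 12)² - (-4 - 12)² = 1 + 12 - 12*(-16)² - 1*(-16)² = 1 + 12 - 12*256 - 1*256 = 1 + 12 - 3072 - 256 = -3315)
-29*(L(-9) + E) = -29*((-6 - 9) - 3315) = -29*(-15 - 3315) = -29*(-3330) = 96570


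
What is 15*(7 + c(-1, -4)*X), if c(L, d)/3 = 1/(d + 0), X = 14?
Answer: -105/2 ≈ -52.500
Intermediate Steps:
c(L, d) = 3/d (c(L, d) = 3/(d + 0) = 3/d)
15*(7 + c(-1, -4)*X) = 15*(7 + (3/(-4))*14) = 15*(7 + (3*(-¼))*14) = 15*(7 - ¾*14) = 15*(7 - 21/2) = 15*(-7/2) = -105/2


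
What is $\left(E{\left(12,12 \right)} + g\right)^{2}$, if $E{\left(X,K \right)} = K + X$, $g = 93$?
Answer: $13689$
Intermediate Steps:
$\left(E{\left(12,12 \right)} + g\right)^{2} = \left(\left(12 + 12\right) + 93\right)^{2} = \left(24 + 93\right)^{2} = 117^{2} = 13689$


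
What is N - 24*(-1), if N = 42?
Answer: 66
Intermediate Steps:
N - 24*(-1) = 42 - 24*(-1) = 42 + 24 = 66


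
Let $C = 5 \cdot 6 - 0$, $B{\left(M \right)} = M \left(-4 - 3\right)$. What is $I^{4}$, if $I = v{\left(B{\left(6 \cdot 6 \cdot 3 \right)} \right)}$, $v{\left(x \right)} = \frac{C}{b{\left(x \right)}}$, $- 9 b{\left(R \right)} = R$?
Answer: $\frac{625}{38416} \approx 0.016269$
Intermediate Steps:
$b{\left(R \right)} = - \frac{R}{9}$
$B{\left(M \right)} = - 7 M$ ($B{\left(M \right)} = M \left(-7\right) = - 7 M$)
$C = 30$ ($C = 30 + 0 = 30$)
$v{\left(x \right)} = - \frac{270}{x}$ ($v{\left(x \right)} = \frac{30}{\left(- \frac{1}{9}\right) x} = 30 \left(- \frac{9}{x}\right) = - \frac{270}{x}$)
$I = \frac{5}{14}$ ($I = - \frac{270}{\left(-7\right) 6 \cdot 6 \cdot 3} = - \frac{270}{\left(-7\right) 36 \cdot 3} = - \frac{270}{\left(-7\right) 108} = - \frac{270}{-756} = \left(-270\right) \left(- \frac{1}{756}\right) = \frac{5}{14} \approx 0.35714$)
$I^{4} = \left(\frac{5}{14}\right)^{4} = \frac{625}{38416}$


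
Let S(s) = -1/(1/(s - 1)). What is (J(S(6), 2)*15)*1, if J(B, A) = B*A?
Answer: -150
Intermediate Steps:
S(s) = 1 - s (S(s) = -1/(1/(-1 + s)) = -(-1 + s) = 1 - s)
J(B, A) = A*B
(J(S(6), 2)*15)*1 = ((2*(1 - 1*6))*15)*1 = ((2*(1 - 6))*15)*1 = ((2*(-5))*15)*1 = -10*15*1 = -150*1 = -150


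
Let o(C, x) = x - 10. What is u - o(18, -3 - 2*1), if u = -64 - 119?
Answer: -168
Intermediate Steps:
o(C, x) = -10 + x
u = -183
u - o(18, -3 - 2*1) = -183 - (-10 + (-3 - 2*1)) = -183 - (-10 + (-3 - 2)) = -183 - (-10 - 5) = -183 - 1*(-15) = -183 + 15 = -168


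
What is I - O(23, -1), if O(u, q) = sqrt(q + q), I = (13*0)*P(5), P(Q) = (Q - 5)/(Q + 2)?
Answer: -I*sqrt(2) ≈ -1.4142*I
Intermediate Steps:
P(Q) = (-5 + Q)/(2 + Q)
I = 0 (I = (13*0)*((-5 + 5)/(2 + 5)) = 0*(0/7) = 0*((1/7)*0) = 0*0 = 0)
O(u, q) = sqrt(2)*sqrt(q) (O(u, q) = sqrt(2*q) = sqrt(2)*sqrt(q))
I - O(23, -1) = 0 - sqrt(2)*sqrt(-1) = 0 - sqrt(2)*I = 0 - I*sqrt(2) = -I*sqrt(2)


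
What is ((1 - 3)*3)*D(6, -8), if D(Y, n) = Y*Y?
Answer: -216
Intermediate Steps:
D(Y, n) = Y²
((1 - 3)*3)*D(6, -8) = ((1 - 3)*3)*6² = -2*3*36 = -6*36 = -216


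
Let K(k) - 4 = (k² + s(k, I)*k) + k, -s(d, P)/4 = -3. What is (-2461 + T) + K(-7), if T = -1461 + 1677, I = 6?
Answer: -2283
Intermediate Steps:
s(d, P) = 12 (s(d, P) = -4*(-3) = 12)
K(k) = 4 + k² + 13*k (K(k) = 4 + ((k² + 12*k) + k) = 4 + (k² + 13*k) = 4 + k² + 13*k)
T = 216
(-2461 + T) + K(-7) = (-2461 + 216) + (4 + (-7)² + 13*(-7)) = -2245 + (4 + 49 - 91) = -2245 - 38 = -2283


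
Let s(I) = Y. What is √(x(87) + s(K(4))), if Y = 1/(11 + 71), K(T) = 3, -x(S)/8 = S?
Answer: I*√4679822/82 ≈ 26.382*I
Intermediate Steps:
x(S) = -8*S
Y = 1/82 ≈ 0.012195
s(I) = 1/82
√(x(87) + s(K(4))) = √(-8*87 + 1/82) = √(-696 + 1/82) = √(-57071/82) = I*√4679822/82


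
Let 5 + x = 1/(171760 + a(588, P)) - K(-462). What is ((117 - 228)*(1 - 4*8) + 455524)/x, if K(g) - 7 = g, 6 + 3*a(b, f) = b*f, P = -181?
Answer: 2719507310/2666387 ≈ 1019.9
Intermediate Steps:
a(b, f) = -2 + b*f/3 (a(b, f) = -2 + (b*f)/3 = -2 + b*f/3)
K(g) = 7 + g
x = 61326901/136282 (x = -5 + (1/(171760 + (-2 + (1/3)*588*(-181))) - (7 - 462)) = -5 + (1/(171760 + (-2 - 35476)) - 1*(-455)) = -5 + (1/(171760 - 35478) + 455) = -5 + (1/136282 + 455) = -5 + 62008311/136282 = 61326901/136282 ≈ 450.00)
((117 - 228)*(1 - 4*8) + 455524)/x = ((117 - 228)*(1 - 4*8) + 455524)/(61326901/136282) = (-111*(1 - 32) + 455524)*(136282/61326901) = (-111*(-31) + 455524)*(136282/61326901) = (3441 + 455524)*(136282/61326901) = 458965*(136282/61326901) = 2719507310/2666387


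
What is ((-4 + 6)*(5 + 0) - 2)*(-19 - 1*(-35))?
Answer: 128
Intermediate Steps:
((-4 + 6)*(5 + 0) - 2)*(-19 - 1*(-35)) = (2*5 - 2)*(-19 + 35) = (10 - 2)*16 = 8*16 = 128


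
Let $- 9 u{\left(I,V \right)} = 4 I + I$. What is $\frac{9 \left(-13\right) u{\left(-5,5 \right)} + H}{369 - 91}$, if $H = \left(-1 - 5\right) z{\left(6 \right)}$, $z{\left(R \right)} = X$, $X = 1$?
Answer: $- \frac{331}{278} \approx -1.1906$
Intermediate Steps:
$z{\left(R \right)} = 1$
$u{\left(I,V \right)} = - \frac{5 I}{9}$ ($u{\left(I,V \right)} = - \frac{4 I + I}{9} = - \frac{5 I}{9}$)
$H = -6$ ($H = \left(-1 - 5\right) 1 = \left(-6\right) 1 = -6$)
$\frac{9 \left(-13\right) u{\left(-5,5 \right)} + H}{369 - 91} = \frac{9 \left(-13\right) \left(\left(- \frac{5}{9}\right) \left(-5\right)\right) - 6}{369 - 91} = \frac{\left(-117\right) \frac{25}{9} - 6}{278} = \left(-325 - 6\right) \frac{1}{278} = \left(-331\right) \frac{1}{278} = - \frac{331}{278}$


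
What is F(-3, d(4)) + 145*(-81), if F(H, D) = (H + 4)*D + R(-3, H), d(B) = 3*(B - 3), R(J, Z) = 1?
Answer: -11741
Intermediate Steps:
d(B) = -9 + 3*B (d(B) = 3*(-3 + B) = -9 + 3*B)
F(H, D) = 1 + D*(4 + H) (F(H, D) = (H + 4)*D + 1 = (4 + H)*D + 1 = D*(4 + H) + 1 = 1 + D*(4 + H))
F(-3, d(4)) + 145*(-81) = (1 + 4*(-9 + 3*4) + (-9 + 3*4)*(-3)) + 145*(-81) = (1 + 4*(-9 + 12) + (-9 + 12)*(-3)) - 11745 = (1 + 4*3 + 3*(-3)) - 11745 = (1 + 12 - 9) - 11745 = 4 - 11745 = -11741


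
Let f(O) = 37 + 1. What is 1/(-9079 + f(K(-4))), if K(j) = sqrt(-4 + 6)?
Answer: -1/9041 ≈ -0.00011061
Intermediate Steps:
K(j) = sqrt(2)
f(O) = 38
1/(-9079 + f(K(-4))) = 1/(-9079 + 38) = 1/(-9041) = -1/9041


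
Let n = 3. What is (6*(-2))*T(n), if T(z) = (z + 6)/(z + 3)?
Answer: -18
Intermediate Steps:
T(z) = (6 + z)/(3 + z)
(6*(-2))*T(n) = (6*(-2))*((6 + 3)/(3 + 3)) = -12*9/6 = -2*9 = -12*3/2 = -18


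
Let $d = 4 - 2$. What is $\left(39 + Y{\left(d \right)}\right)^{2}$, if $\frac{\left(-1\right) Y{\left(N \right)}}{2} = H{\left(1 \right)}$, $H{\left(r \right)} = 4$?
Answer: $961$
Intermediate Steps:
$d = 2$
$Y{\left(N \right)} = -8$ ($Y{\left(N \right)} = \left(-2\right) 4 = -8$)
$\left(39 + Y{\left(d \right)}\right)^{2} = \left(39 - 8\right)^{2} = 31^{2} = 961$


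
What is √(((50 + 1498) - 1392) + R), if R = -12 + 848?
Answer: 4*√62 ≈ 31.496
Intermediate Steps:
R = 836
√(((50 + 1498) - 1392) + R) = √(((50 + 1498) - 1392) + 836) = √((1548 - 1392) + 836) = √(156 + 836) = √992 = 4*√62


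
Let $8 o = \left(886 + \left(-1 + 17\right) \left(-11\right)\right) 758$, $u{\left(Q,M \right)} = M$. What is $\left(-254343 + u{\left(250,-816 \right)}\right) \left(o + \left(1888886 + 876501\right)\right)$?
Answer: $- \frac{1445557130721}{2} \approx -7.2278 \cdot 10^{11}$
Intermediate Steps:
$o = \frac{134545}{2}$ ($o = \frac{\left(886 + \left(-1 + 17\right) \left(-11\right)\right) 758}{8} = \frac{\left(886 + 16 \left(-11\right)\right) 758}{8} = \frac{\left(886 - 176\right) 758}{8} = \frac{710 \cdot 758}{8} = \frac{1}{8} \cdot 538180 = \frac{134545}{2} \approx 67273.0$)
$\left(-254343 + u{\left(250,-816 \right)}\right) \left(o + \left(1888886 + 876501\right)\right) = \left(-254343 - 816\right) \left(\frac{134545}{2} + \left(1888886 + 876501\right)\right) = - 255159 \left(\frac{134545}{2} + 2765387\right) = \left(-255159\right) \frac{5665319}{2} = - \frac{1445557130721}{2}$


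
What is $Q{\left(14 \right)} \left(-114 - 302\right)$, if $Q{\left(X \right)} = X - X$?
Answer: $0$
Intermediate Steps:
$Q{\left(X \right)} = 0$
$Q{\left(14 \right)} \left(-114 - 302\right) = 0 \left(-114 - 302\right) = 0 \left(-416\right) = 0$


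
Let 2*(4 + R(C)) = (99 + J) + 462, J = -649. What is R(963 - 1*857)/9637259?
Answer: -48/9637259 ≈ -4.9807e-6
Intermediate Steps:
R(C) = -48 (R(C) = -4 + ((99 - 649) + 462)/2 = -4 + (-550 + 462)/2 = -4 + (½)*(-88) = -4 - 44 = -48)
R(963 - 1*857)/9637259 = -48/9637259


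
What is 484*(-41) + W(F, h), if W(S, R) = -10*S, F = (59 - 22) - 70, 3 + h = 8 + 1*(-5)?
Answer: -19514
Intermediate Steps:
h = 0 (h = -3 + (8 + 1*(-5)) = -3 + (8 - 5) = -3 + 3 = 0)
F = -33 (F = 37 - 70 = -33)
484*(-41) + W(F, h) = 484*(-41) - 10*(-33) = -19844 + 330 = -19514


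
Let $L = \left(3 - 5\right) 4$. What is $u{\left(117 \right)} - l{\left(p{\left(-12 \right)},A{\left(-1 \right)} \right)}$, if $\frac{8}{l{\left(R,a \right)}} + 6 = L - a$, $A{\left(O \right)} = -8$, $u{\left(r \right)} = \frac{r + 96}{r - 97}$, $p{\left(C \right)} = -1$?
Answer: $\frac{719}{60} \approx 11.983$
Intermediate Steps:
$L = -8$ ($L = \left(-2\right) 4 = -8$)
$u{\left(r \right)} = \frac{96 + r}{-97 + r}$
$l{\left(R,a \right)} = \frac{8}{-14 - a}$ ($l{\left(R,a \right)} = \frac{8}{-6 - \left(8 + a\right)} = \frac{8}{-14 - a}$)
$u{\left(117 \right)} - l{\left(p{\left(-12 \right)},A{\left(-1 \right)} \right)} = \frac{96 + 117}{-97 + 117} - - \frac{8}{14 - 8} = \frac{1}{20} \cdot 213 - - \frac{8}{6} = \frac{1}{20} \cdot 213 - \left(-8\right) \frac{1}{6} = \frac{213}{20} - - \frac{4}{3} = \frac{213}{20} + \frac{4}{3} = \frac{719}{60}$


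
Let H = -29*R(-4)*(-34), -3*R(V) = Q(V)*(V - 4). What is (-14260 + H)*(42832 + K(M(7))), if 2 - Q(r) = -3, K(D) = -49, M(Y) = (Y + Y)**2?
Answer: -47631740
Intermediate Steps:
M(Y) = 4*Y**2 (M(Y) = (2*Y)**2 = 4*Y**2)
Q(r) = 5 (Q(r) = 2 - 1*(-3) = 2 + 3 = 5)
R(V) = 20/3 - 5*V/3 (R(V) = -5*(V - 4)/3 = -5*(-4 + V)/3 = -(-20 + 5*V)/3 = 20/3 - 5*V/3)
H = 39440/3 (H = -29*(20/3 - 5/3*(-4))*(-34) = -29*(20/3 + 20/3)*(-34) = -29*40/3*(-34) = -1160/3*(-34) = 39440/3 ≈ 13147.)
(-14260 + H)*(42832 + K(M(7))) = (-14260 + 39440/3)*(42832 - 49) = -3340/3*42783 = -47631740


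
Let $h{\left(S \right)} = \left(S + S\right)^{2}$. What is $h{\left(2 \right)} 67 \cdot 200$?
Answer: $214400$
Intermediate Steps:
$h{\left(S \right)} = 4 S^{2}$ ($h{\left(S \right)} = \left(2 S\right)^{2} = 4 S^{2}$)
$h{\left(2 \right)} 67 \cdot 200 = 4 \cdot 2^{2} \cdot 67 \cdot 200 = 4 \cdot 4 \cdot 67 \cdot 200 = 16 \cdot 67 \cdot 200 = 1072 \cdot 200 = 214400$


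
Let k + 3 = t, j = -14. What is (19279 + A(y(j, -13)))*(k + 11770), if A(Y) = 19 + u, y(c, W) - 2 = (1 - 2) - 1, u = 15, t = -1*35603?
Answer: -460344668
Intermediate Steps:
t = -35603
k = -35606 (k = -3 - 35603 = -35606)
y(c, W) = 0 (y(c, W) = 2 + ((1 - 2) - 1) = 2 + (-1 - 1) = 2 - 2 = 0)
A(Y) = 34 (A(Y) = 19 + 15 = 34)
(19279 + A(y(j, -13)))*(k + 11770) = (19279 + 34)*(-35606 + 11770) = 19313*(-23836) = -460344668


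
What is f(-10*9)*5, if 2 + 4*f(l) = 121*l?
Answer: -13615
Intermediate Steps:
f(l) = -½ + 121*l/4 (f(l) = -½ + (121*l)/4 = -½ + 121*l/4)
f(-10*9)*5 = (-½ + 121*(-10*9)/4)*5 = (-½ + (121/4)*(-90))*5 = (-½ - 5445/2)*5 = -2723*5 = -13615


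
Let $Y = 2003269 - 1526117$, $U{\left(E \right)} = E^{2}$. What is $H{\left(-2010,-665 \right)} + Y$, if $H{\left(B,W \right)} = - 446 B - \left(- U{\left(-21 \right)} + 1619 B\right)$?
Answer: $4628243$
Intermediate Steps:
$H{\left(B,W \right)} = 441 - 2065 B$ ($H{\left(B,W \right)} = - 446 B - \left(-441 + 1619 B\right) = 441 - 2065 B$)
$Y = 477152$
$H{\left(-2010,-665 \right)} + Y = \left(441 - -4150650\right) + 477152 = \left(441 + 4150650\right) + 477152 = 4151091 + 477152 = 4628243$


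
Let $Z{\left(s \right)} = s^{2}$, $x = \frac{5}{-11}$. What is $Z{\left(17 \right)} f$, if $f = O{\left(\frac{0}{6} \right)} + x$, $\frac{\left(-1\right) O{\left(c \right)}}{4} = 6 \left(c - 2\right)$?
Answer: $\frac{151147}{11} \approx 13741.0$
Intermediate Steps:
$x = - \frac{5}{11}$ ($x = 5 \left(- \frac{1}{11}\right) = - \frac{5}{11} \approx -0.45455$)
$O{\left(c \right)} = 48 - 24 c$ ($O{\left(c \right)} = - 4 \cdot 6 \left(c - 2\right) = - 4 \cdot 6 \left(-2 + c\right) = - 4 \left(-12 + 6 c\right) = 48 - 24 c$)
$f = \frac{523}{11}$ ($f = \left(48 - 24 \cdot \frac{0}{6}\right) - \frac{5}{11} = \left(48 - 24 \cdot 0 \cdot \frac{1}{6}\right) - \frac{5}{11} = \left(48 - 0\right) - \frac{5}{11} = \left(48 + 0\right) - \frac{5}{11} = 48 - \frac{5}{11} = \frac{523}{11} \approx 47.545$)
$Z{\left(17 \right)} f = 17^{2} \cdot \frac{523}{11} = 289 \cdot \frac{523}{11} = \frac{151147}{11}$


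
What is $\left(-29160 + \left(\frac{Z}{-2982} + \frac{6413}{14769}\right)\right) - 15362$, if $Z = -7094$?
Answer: $- \frac{326779423604}{7340193} \approx -44519.0$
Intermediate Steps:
$\left(-29160 + \left(\frac{Z}{-2982} + \frac{6413}{14769}\right)\right) - 15362 = \left(-29160 + \left(- \frac{7094}{-2982} + \frac{6413}{14769}\right)\right) - 15362 = \left(-29160 + \left(\left(-7094\right) \left(- \frac{1}{2982}\right) + 6413 \cdot \frac{1}{14769}\right)\right) - 15362 = \left(-29160 + \left(\frac{3547}{1491} + \frac{6413}{14769}\right)\right) - 15362 = \left(-29160 + \frac{20649142}{7340193}\right) - 15362 = - \frac{214019378738}{7340193} - 15362 = - \frac{326779423604}{7340193}$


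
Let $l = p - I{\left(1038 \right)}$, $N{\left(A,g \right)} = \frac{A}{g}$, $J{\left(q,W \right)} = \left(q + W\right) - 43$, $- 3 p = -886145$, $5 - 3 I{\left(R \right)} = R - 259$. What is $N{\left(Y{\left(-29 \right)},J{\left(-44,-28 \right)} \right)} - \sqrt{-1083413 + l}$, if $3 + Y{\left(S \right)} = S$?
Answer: $\frac{32}{115} - \frac{2 i \sqrt{1772490}}{3} \approx 0.27826 - 887.57 i$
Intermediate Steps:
$I{\left(R \right)} = 88 - \frac{R}{3}$ ($I{\left(R \right)} = \frac{5}{3} - \frac{R - 259}{3} = \frac{5}{3} - \frac{-259 + R}{3} = \frac{5}{3} - \left(- \frac{259}{3} + \frac{R}{3}\right) = 88 - \frac{R}{3}$)
$Y{\left(S \right)} = -3 + S$
$p = \frac{886145}{3}$ ($p = \left(- \frac{1}{3}\right) \left(-886145\right) = \frac{886145}{3} \approx 2.9538 \cdot 10^{5}$)
$J{\left(q,W \right)} = -43 + W + q$ ($J{\left(q,W \right)} = \left(W + q\right) - 43 = -43 + W + q$)
$l = \frac{886919}{3}$ ($l = \frac{886145}{3} - \left(88 - 346\right) = \frac{886145}{3} - -258 = \frac{886145}{3} + 258 = \frac{886919}{3} \approx 2.9564 \cdot 10^{5}$)
$N{\left(Y{\left(-29 \right)},J{\left(-44,-28 \right)} \right)} - \sqrt{-1083413 + l} = \frac{-3 - 29}{-43 - 28 - 44} - \sqrt{-1083413 + \frac{886919}{3}} = - \frac{32}{-115} - \sqrt{- \frac{2363320}{3}} = \left(-32\right) \left(- \frac{1}{115}\right) - \frac{2 i \sqrt{1772490}}{3} = \frac{32}{115} - \frac{2 i \sqrt{1772490}}{3}$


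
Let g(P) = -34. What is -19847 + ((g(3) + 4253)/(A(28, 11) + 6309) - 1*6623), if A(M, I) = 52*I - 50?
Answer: -180812351/6831 ≈ -26469.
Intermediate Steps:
A(M, I) = -50 + 52*I
-19847 + ((g(3) + 4253)/(A(28, 11) + 6309) - 1*6623) = -19847 + ((-34 + 4253)/((-50 + 52*11) + 6309) - 1*6623) = -19847 + (4219/((-50 + 572) + 6309) - 6623) = -19847 + (4219/(522 + 6309) - 6623) = -19847 + (4219/6831 - 6623) = -19847 - 45237494/6831 = -180812351/6831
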